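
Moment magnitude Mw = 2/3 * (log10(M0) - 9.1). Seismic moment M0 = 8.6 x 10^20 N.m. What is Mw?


log10(M0) = log10(8.6 x 10^20) = 20.9345
Mw = 2/3 * (20.9345 - 9.1)
= 2/3 * 11.8345
= 7.89

7.89


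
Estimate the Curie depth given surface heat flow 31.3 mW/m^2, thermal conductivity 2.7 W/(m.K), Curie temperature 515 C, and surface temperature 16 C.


T_Curie - T_surf = 515 - 16 = 499 C
Convert q to W/m^2: 31.3 mW/m^2 = 0.0313 W/m^2
d = 499 * 2.7 / 0.0313 = 43044.73 m

43044.73


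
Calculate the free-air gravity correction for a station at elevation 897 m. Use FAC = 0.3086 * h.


FAC = 0.3086 * h
= 0.3086 * 897
= 276.8142 mGal

276.8142


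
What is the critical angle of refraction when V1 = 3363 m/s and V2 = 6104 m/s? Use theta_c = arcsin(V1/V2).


V1/V2 = 3363/6104 = 0.55095
theta_c = arcsin(0.55095) = 33.4322 degrees

33.4322


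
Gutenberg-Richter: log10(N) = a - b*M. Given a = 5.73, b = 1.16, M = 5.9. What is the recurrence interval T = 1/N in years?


log10(N) = 5.73 - 1.16*5.9 = -1.114
N = 10^-1.114 = 0.076913
T = 1/N = 1/0.076913 = 13.0017 years

13.0017


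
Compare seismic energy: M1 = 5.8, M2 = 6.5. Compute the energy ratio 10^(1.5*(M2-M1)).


M2 - M1 = 6.5 - 5.8 = 0.7
1.5 * 0.7 = 1.05
ratio = 10^1.05 = 11.22

11.22


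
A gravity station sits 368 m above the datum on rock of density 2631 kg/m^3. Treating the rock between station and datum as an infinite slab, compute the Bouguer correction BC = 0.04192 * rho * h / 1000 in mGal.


BC = 0.04192 * rho * h / 1000
= 0.04192 * 2631 * 368 / 1000
= 40.5873 mGal

40.5873


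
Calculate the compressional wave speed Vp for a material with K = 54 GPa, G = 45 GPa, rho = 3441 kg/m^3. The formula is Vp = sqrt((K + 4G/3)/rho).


First compute the effective modulus:
K + 4G/3 = 54e9 + 4*45e9/3 = 114000000000.0 Pa
Then divide by density:
114000000000.0 / 3441 = 33129904.0976 Pa/(kg/m^3)
Take the square root:
Vp = sqrt(33129904.0976) = 5755.86 m/s

5755.86


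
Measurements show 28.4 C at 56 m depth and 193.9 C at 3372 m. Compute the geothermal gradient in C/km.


dT = 193.9 - 28.4 = 165.5 C
dz = 3372 - 56 = 3316 m
gradient = dT/dz * 1000 = 165.5/3316 * 1000 = 49.9095 C/km

49.9095


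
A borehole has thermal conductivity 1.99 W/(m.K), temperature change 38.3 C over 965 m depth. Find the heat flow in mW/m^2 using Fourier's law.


q = k * dT / dz * 1000
= 1.99 * 38.3 / 965 * 1000
= 0.078981 * 1000
= 78.9813 mW/m^2

78.9813


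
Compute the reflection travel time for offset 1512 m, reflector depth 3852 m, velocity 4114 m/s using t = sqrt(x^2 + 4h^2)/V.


x^2 + 4h^2 = 1512^2 + 4*3852^2 = 2286144 + 59351616 = 61637760
sqrt(61637760) = 7850.9719
t = 7850.9719 / 4114 = 1.9084 s

1.9084


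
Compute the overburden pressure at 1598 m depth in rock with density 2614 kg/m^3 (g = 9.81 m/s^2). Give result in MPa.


P = rho * g * z / 1e6
= 2614 * 9.81 * 1598 / 1e6
= 40978057.32 / 1e6
= 40.9781 MPa

40.9781


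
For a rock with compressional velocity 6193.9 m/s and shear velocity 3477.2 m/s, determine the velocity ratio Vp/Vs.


Vp/Vs = 6193.9 / 3477.2
= 1.7813

1.7813


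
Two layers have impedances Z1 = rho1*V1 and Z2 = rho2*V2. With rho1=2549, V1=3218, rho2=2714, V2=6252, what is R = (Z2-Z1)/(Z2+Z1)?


Z1 = 2549 * 3218 = 8202682
Z2 = 2714 * 6252 = 16967928
R = (16967928 - 8202682) / (16967928 + 8202682) = 8765246 / 25170610 = 0.3482

0.3482


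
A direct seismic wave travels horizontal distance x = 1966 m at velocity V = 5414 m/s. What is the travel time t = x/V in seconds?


t = x / V
= 1966 / 5414
= 0.3631 s

0.3631


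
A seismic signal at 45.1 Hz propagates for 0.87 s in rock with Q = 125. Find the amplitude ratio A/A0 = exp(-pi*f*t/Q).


pi*f*t/Q = pi*45.1*0.87/125 = 0.986133
A/A0 = exp(-0.986133) = 0.373016

0.373016


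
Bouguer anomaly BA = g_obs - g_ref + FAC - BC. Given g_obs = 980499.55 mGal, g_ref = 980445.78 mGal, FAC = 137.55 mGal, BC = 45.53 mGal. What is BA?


BA = g_obs - g_ref + FAC - BC
= 980499.55 - 980445.78 + 137.55 - 45.53
= 145.79 mGal

145.79


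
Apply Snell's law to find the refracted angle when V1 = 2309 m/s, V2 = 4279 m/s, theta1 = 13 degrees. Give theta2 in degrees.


sin(theta1) = sin(13 deg) = 0.224951
sin(theta2) = V2/V1 * sin(theta1) = 4279/2309 * 0.224951 = 0.416876
theta2 = arcsin(0.416876) = 24.6375 degrees

24.6375


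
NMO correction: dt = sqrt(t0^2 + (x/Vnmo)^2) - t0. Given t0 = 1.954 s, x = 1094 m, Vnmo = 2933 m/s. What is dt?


x/Vnmo = 1094/2933 = 0.372997
(x/Vnmo)^2 = 0.139127
t0^2 = 3.818116
sqrt(3.818116 + 0.139127) = 1.989282
dt = 1.989282 - 1.954 = 0.035282

0.035282


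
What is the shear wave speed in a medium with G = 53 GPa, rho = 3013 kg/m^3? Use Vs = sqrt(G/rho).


Convert G to Pa: G = 53e9 Pa
Compute G/rho = 53e9 / 3013 = 17590441.4205
Vs = sqrt(17590441.4205) = 4194.1 m/s

4194.1


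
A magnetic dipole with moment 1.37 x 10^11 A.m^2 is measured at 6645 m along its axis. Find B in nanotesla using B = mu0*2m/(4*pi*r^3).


m = 1.37 x 10^11 = 137000000000 A.m^2
2m = 274000000000 A.m^2
r^3 = 6645^3 = 293416786125
B = (4pi*10^-7) * 274000000000 / (4*pi * 293416786125) * 1e9
= 344318.554833 / 3687184078920.91 * 1e9
= 93.3825 nT

93.3825


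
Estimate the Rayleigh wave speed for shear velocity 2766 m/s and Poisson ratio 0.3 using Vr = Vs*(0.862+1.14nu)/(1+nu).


Numerator factor = 0.862 + 1.14*0.3 = 1.204
Denominator = 1 + 0.3 = 1.3
Vr = 2766 * 1.204 / 1.3 = 2561.74 m/s

2561.74


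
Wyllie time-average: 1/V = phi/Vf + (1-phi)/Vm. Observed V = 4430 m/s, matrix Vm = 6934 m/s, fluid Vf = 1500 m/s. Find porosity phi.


1/V - 1/Vm = 1/4430 - 1/6934 = 8.152e-05
1/Vf - 1/Vm = 1/1500 - 1/6934 = 0.00052245
phi = 8.152e-05 / 0.00052245 = 0.156

0.156


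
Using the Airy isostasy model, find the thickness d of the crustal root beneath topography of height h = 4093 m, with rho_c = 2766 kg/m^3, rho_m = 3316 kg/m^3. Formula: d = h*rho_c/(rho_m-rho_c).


rho_m - rho_c = 3316 - 2766 = 550
d = 4093 * 2766 / 550
= 11321238 / 550
= 20584.07 m

20584.07


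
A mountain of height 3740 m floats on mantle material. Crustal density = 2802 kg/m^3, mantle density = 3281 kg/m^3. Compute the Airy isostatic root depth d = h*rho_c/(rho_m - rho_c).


rho_m - rho_c = 3281 - 2802 = 479
d = 3740 * 2802 / 479
= 10479480 / 479
= 21877.83 m

21877.83


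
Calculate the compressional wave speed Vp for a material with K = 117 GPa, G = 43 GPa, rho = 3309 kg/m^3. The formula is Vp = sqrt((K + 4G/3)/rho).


First compute the effective modulus:
K + 4G/3 = 117e9 + 4*43e9/3 = 174333333333.33 Pa
Then divide by density:
174333333333.33 / 3309 = 52684597.5622 Pa/(kg/m^3)
Take the square root:
Vp = sqrt(52684597.5622) = 7258.42 m/s

7258.42


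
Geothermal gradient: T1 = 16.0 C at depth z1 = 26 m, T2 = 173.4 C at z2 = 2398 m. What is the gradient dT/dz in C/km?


dT = 173.4 - 16.0 = 157.4 C
dz = 2398 - 26 = 2372 m
gradient = dT/dz * 1000 = 157.4/2372 * 1000 = 66.3575 C/km

66.3575


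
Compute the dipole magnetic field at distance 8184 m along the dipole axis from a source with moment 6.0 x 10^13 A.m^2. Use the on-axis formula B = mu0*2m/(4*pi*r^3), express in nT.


m = 6.0 x 10^13 = 60000000000000 A.m^2
2m = 120000000000000 A.m^2
r^3 = 8184^3 = 548146773504
B = (4pi*10^-7) * 120000000000000 / (4*pi * 548146773504) * 1e9
= 150796447.37231 / 6888215506916.46 * 1e9
= 21891.9468 nT

21891.9468


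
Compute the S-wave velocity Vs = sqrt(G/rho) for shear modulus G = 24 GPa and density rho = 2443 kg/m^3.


Convert G to Pa: G = 24e9 Pa
Compute G/rho = 24e9 / 2443 = 9823986.9014
Vs = sqrt(9823986.9014) = 3134.32 m/s

3134.32


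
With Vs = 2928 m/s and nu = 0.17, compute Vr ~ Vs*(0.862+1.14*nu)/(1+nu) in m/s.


Numerator factor = 0.862 + 1.14*0.17 = 1.0558
Denominator = 1 + 0.17 = 1.17
Vr = 2928 * 1.0558 / 1.17 = 2642.21 m/s

2642.21


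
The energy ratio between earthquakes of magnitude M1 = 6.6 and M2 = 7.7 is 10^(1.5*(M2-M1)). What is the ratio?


M2 - M1 = 7.7 - 6.6 = 1.1
1.5 * 1.1 = 1.65
ratio = 10^1.65 = 44.67

44.67


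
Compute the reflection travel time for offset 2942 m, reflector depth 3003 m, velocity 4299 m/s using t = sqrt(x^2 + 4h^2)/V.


x^2 + 4h^2 = 2942^2 + 4*3003^2 = 8655364 + 36072036 = 44727400
sqrt(44727400) = 6687.8547
t = 6687.8547 / 4299 = 1.5557 s

1.5557


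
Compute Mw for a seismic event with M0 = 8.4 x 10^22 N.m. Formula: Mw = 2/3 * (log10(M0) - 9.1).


log10(M0) = log10(8.4 x 10^22) = 22.9243
Mw = 2/3 * (22.9243 - 9.1)
= 2/3 * 13.8243
= 9.22

9.22


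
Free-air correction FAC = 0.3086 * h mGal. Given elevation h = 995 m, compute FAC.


FAC = 0.3086 * h
= 0.3086 * 995
= 307.057 mGal

307.057


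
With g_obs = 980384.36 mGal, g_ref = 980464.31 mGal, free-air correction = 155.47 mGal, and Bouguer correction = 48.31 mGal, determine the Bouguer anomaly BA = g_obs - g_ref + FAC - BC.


BA = g_obs - g_ref + FAC - BC
= 980384.36 - 980464.31 + 155.47 - 48.31
= 27.21 mGal

27.21


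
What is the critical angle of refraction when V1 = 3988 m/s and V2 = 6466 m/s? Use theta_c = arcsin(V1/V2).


V1/V2 = 3988/6466 = 0.616765
theta_c = arcsin(0.616765) = 38.0803 degrees

38.0803


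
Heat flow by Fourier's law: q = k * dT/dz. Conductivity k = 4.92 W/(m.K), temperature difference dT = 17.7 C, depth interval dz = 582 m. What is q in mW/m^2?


q = k * dT / dz * 1000
= 4.92 * 17.7 / 582 * 1000
= 0.149629 * 1000
= 149.6289 mW/m^2

149.6289


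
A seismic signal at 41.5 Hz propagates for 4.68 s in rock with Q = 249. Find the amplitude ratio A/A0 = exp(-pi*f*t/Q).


pi*f*t/Q = pi*41.5*4.68/249 = 2.450442
A/A0 = exp(-2.450442) = 0.086255

0.086255


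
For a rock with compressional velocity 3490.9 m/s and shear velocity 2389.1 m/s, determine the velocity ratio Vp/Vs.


Vp/Vs = 3490.9 / 2389.1
= 1.4612

1.4612


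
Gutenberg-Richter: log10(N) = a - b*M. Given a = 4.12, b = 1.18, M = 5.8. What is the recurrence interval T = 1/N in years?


log10(N) = 4.12 - 1.18*5.8 = -2.724
N = 10^-2.724 = 0.001888
T = 1/N = 1/0.001888 = 529.6634 years

529.6634


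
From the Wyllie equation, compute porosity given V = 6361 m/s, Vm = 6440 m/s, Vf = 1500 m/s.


1/V - 1/Vm = 1/6361 - 1/6440 = 1.93e-06
1/Vf - 1/Vm = 1/1500 - 1/6440 = 0.00051139
phi = 1.93e-06 / 0.00051139 = 0.0038

0.0038


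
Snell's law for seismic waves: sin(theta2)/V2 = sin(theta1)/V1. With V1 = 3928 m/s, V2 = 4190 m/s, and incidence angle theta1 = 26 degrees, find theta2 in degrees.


sin(theta1) = sin(26 deg) = 0.438371
sin(theta2) = V2/V1 * sin(theta1) = 4190/3928 * 0.438371 = 0.467611
theta2 = arcsin(0.467611) = 27.8793 degrees

27.8793


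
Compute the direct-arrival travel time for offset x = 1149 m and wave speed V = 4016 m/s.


t = x / V
= 1149 / 4016
= 0.2861 s

0.2861


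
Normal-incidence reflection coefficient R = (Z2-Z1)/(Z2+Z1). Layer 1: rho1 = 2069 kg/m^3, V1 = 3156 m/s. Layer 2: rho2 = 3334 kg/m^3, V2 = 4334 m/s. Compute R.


Z1 = 2069 * 3156 = 6529764
Z2 = 3334 * 4334 = 14449556
R = (14449556 - 6529764) / (14449556 + 6529764) = 7919792 / 20979320 = 0.3775

0.3775


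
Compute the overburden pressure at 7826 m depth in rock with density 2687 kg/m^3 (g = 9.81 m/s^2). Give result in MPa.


P = rho * g * z / 1e6
= 2687 * 9.81 * 7826 / 1e6
= 206289212.22 / 1e6
= 206.2892 MPa

206.2892


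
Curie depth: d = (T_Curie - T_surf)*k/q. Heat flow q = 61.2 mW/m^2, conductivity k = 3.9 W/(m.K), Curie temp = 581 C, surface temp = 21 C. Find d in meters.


T_Curie - T_surf = 581 - 21 = 560 C
Convert q to W/m^2: 61.2 mW/m^2 = 0.0612 W/m^2
d = 560 * 3.9 / 0.0612 = 35686.27 m

35686.27


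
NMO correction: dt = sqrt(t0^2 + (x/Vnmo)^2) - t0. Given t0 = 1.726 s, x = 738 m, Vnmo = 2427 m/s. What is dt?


x/Vnmo = 738/2427 = 0.304079
(x/Vnmo)^2 = 0.092464
t0^2 = 2.979076
sqrt(2.979076 + 0.092464) = 1.752581
dt = 1.752581 - 1.726 = 0.026581

0.026581


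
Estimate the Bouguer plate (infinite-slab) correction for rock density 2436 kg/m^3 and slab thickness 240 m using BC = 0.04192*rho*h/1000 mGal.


BC = 0.04192 * rho * h / 1000
= 0.04192 * 2436 * 240 / 1000
= 24.5081 mGal

24.5081


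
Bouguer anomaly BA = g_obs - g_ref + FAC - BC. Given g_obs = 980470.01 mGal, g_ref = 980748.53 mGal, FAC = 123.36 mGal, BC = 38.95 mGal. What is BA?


BA = g_obs - g_ref + FAC - BC
= 980470.01 - 980748.53 + 123.36 - 38.95
= -194.11 mGal

-194.11


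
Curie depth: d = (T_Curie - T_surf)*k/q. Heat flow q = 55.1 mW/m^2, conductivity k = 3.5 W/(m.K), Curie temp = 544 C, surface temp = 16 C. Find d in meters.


T_Curie - T_surf = 544 - 16 = 528 C
Convert q to W/m^2: 55.1 mW/m^2 = 0.0551 W/m^2
d = 528 * 3.5 / 0.0551 = 33539.02 m

33539.02


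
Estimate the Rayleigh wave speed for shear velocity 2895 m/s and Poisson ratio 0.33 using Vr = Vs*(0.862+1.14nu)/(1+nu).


Numerator factor = 0.862 + 1.14*0.33 = 1.2382
Denominator = 1 + 0.33 = 1.33
Vr = 2895 * 1.2382 / 1.33 = 2695.18 m/s

2695.18


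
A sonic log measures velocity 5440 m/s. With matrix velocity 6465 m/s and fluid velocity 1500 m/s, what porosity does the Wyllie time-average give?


1/V - 1/Vm = 1/5440 - 1/6465 = 2.914e-05
1/Vf - 1/Vm = 1/1500 - 1/6465 = 0.00051199
phi = 2.914e-05 / 0.00051199 = 0.0569

0.0569


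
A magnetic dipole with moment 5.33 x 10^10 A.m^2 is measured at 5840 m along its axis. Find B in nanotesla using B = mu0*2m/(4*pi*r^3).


m = 5.33 x 10^10 = 53300000000 A.m^2
2m = 106600000000 A.m^2
r^3 = 5840^3 = 199176704000
B = (4pi*10^-7) * 106600000000 / (4*pi * 199176704000) * 1e9
= 133957.510749 / 2502928280210.52 * 1e9
= 53.5203 nT

53.5203


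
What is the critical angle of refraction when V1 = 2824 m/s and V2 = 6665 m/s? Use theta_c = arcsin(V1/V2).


V1/V2 = 2824/6665 = 0.423706
theta_c = arcsin(0.423706) = 25.0688 degrees

25.0688


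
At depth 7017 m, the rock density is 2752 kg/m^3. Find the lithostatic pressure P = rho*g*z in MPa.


P = rho * g * z / 1e6
= 2752 * 9.81 * 7017 / 1e6
= 189438791.04 / 1e6
= 189.4388 MPa

189.4388


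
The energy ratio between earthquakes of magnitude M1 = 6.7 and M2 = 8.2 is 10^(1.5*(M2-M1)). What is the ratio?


M2 - M1 = 8.2 - 6.7 = 1.5
1.5 * 1.5 = 2.25
ratio = 10^2.25 = 177.83

177.83


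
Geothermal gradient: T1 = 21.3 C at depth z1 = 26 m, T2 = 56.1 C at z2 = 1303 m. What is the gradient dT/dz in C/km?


dT = 56.1 - 21.3 = 34.8 C
dz = 1303 - 26 = 1277 m
gradient = dT/dz * 1000 = 34.8/1277 * 1000 = 27.2514 C/km

27.2514


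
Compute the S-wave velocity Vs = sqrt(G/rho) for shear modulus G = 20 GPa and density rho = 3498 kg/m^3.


Convert G to Pa: G = 20e9 Pa
Compute G/rho = 20e9 / 3498 = 5717552.8874
Vs = sqrt(5717552.8874) = 2391.14 m/s

2391.14


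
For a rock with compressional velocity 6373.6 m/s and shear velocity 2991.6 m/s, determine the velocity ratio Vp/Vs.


Vp/Vs = 6373.6 / 2991.6
= 2.1305

2.1305


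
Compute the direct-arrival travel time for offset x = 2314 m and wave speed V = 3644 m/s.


t = x / V
= 2314 / 3644
= 0.635 s

0.635


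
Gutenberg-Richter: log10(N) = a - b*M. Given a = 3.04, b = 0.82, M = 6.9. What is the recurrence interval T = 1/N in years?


log10(N) = 3.04 - 0.82*6.9 = -2.618
N = 10^-2.618 = 0.00241
T = 1/N = 1/0.00241 = 414.954 years

414.954


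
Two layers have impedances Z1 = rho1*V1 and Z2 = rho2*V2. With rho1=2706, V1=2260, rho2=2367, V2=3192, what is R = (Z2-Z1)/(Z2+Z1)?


Z1 = 2706 * 2260 = 6115560
Z2 = 2367 * 3192 = 7555464
R = (7555464 - 6115560) / (7555464 + 6115560) = 1439904 / 13671024 = 0.1053

0.1053


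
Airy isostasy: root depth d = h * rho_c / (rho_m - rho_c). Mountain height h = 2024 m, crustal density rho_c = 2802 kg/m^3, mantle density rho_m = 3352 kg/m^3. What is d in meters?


rho_m - rho_c = 3352 - 2802 = 550
d = 2024 * 2802 / 550
= 5671248 / 550
= 10311.36 m

10311.36


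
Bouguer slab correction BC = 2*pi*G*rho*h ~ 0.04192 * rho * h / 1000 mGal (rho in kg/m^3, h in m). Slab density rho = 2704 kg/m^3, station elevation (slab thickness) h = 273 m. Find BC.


BC = 0.04192 * rho * h / 1000
= 0.04192 * 2704 * 273 / 1000
= 30.945 mGal

30.945


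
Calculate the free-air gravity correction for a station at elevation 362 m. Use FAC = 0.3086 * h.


FAC = 0.3086 * h
= 0.3086 * 362
= 111.7132 mGal

111.7132


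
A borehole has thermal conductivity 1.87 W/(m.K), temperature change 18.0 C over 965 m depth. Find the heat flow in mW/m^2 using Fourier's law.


q = k * dT / dz * 1000
= 1.87 * 18.0 / 965 * 1000
= 0.034881 * 1000
= 34.8808 mW/m^2

34.8808


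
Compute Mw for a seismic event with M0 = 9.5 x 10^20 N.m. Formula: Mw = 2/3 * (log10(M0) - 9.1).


log10(M0) = log10(9.5 x 10^20) = 20.9777
Mw = 2/3 * (20.9777 - 9.1)
= 2/3 * 11.8777
= 7.92

7.92


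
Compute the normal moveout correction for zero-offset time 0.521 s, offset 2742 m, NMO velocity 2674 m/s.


x/Vnmo = 2742/2674 = 1.02543
(x/Vnmo)^2 = 1.051507
t0^2 = 0.271441
sqrt(0.271441 + 1.051507) = 1.150195
dt = 1.150195 - 0.521 = 0.629195

0.629195


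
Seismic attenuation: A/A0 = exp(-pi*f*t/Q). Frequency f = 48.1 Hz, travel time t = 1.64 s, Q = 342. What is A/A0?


pi*f*t/Q = pi*48.1*1.64/342 = 0.724624
A/A0 = exp(-0.724624) = 0.484507

0.484507


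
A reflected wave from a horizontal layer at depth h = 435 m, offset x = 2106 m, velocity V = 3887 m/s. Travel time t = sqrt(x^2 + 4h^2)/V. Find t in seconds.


x^2 + 4h^2 = 2106^2 + 4*435^2 = 4435236 + 756900 = 5192136
sqrt(5192136) = 2278.6259
t = 2278.6259 / 3887 = 0.5862 s

0.5862


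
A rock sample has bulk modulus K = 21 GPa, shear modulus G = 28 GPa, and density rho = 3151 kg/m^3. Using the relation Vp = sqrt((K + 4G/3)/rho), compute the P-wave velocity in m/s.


First compute the effective modulus:
K + 4G/3 = 21e9 + 4*28e9/3 = 58333333333.33 Pa
Then divide by density:
58333333333.33 / 3151 = 18512641.4895 Pa/(kg/m^3)
Take the square root:
Vp = sqrt(18512641.4895) = 4302.63 m/s

4302.63


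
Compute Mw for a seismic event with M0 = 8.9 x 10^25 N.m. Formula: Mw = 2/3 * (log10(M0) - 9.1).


log10(M0) = log10(8.9 x 10^25) = 25.9494
Mw = 2/3 * (25.9494 - 9.1)
= 2/3 * 16.8494
= 11.23

11.23


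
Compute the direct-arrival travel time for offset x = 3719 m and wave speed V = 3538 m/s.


t = x / V
= 3719 / 3538
= 1.0512 s

1.0512


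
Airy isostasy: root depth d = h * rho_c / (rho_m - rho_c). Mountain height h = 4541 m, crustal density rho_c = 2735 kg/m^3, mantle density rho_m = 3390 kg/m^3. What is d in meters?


rho_m - rho_c = 3390 - 2735 = 655
d = 4541 * 2735 / 655
= 12419635 / 655
= 18961.27 m

18961.27


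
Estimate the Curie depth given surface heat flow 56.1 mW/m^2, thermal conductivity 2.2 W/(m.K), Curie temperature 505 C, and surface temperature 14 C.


T_Curie - T_surf = 505 - 14 = 491 C
Convert q to W/m^2: 56.1 mW/m^2 = 0.0561 W/m^2
d = 491 * 2.2 / 0.0561 = 19254.9 m

19254.9


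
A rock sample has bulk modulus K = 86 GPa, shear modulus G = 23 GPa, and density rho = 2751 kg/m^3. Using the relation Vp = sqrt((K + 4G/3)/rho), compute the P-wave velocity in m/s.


First compute the effective modulus:
K + 4G/3 = 86e9 + 4*23e9/3 = 116666666666.67 Pa
Then divide by density:
116666666666.67 / 2751 = 42408821.0348 Pa/(kg/m^3)
Take the square root:
Vp = sqrt(42408821.0348) = 6512.21 m/s

6512.21


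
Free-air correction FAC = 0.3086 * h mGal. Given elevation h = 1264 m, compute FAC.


FAC = 0.3086 * h
= 0.3086 * 1264
= 390.0704 mGal

390.0704


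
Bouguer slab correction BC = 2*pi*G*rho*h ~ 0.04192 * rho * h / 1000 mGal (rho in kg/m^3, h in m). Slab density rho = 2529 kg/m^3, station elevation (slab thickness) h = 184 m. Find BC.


BC = 0.04192 * rho * h / 1000
= 0.04192 * 2529 * 184 / 1000
= 19.5069 mGal

19.5069


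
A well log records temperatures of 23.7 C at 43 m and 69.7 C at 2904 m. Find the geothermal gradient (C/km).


dT = 69.7 - 23.7 = 46.0 C
dz = 2904 - 43 = 2861 m
gradient = dT/dz * 1000 = 46.0/2861 * 1000 = 16.0783 C/km

16.0783


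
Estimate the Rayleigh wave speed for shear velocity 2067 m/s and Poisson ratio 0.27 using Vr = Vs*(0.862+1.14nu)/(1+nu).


Numerator factor = 0.862 + 1.14*0.27 = 1.1698
Denominator = 1 + 0.27 = 1.27
Vr = 2067 * 1.1698 / 1.27 = 1903.92 m/s

1903.92


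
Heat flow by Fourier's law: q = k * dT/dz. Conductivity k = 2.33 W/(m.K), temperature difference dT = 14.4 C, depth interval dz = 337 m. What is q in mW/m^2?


q = k * dT / dz * 1000
= 2.33 * 14.4 / 337 * 1000
= 0.099561 * 1000
= 99.5608 mW/m^2

99.5608


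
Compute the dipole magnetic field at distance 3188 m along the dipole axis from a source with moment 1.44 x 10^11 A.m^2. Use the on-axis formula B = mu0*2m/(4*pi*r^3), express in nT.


m = 1.44 x 10^11 = 144000000000 A.m^2
2m = 288000000000 A.m^2
r^3 = 3188^3 = 32400740672
B = (4pi*10^-7) * 288000000000 / (4*pi * 32400740672) * 1e9
= 361911.473694 / 407159715464.09 * 1e9
= 888.8686 nT

888.8686


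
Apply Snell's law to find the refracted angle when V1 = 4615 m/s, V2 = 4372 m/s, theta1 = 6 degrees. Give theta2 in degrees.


sin(theta1) = sin(6 deg) = 0.104528
sin(theta2) = V2/V1 * sin(theta1) = 4372/4615 * 0.104528 = 0.099025
theta2 = arcsin(0.099025) = 5.683 degrees

5.683


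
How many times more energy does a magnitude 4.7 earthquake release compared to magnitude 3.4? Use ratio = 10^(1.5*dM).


M2 - M1 = 4.7 - 3.4 = 1.3
1.5 * 1.3 = 1.95
ratio = 10^1.95 = 89.13

89.13


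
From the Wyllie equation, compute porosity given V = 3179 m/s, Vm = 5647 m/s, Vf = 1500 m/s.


1/V - 1/Vm = 1/3179 - 1/5647 = 0.00013748
1/Vf - 1/Vm = 1/1500 - 1/5647 = 0.00048958
phi = 0.00013748 / 0.00048958 = 0.2808

0.2808


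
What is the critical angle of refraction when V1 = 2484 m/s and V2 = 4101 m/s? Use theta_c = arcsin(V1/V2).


V1/V2 = 2484/4101 = 0.605706
theta_c = arcsin(0.605706) = 37.2797 degrees

37.2797


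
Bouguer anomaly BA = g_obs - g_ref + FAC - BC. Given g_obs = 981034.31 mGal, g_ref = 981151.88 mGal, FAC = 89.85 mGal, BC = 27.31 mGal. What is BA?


BA = g_obs - g_ref + FAC - BC
= 981034.31 - 981151.88 + 89.85 - 27.31
= -55.03 mGal

-55.03


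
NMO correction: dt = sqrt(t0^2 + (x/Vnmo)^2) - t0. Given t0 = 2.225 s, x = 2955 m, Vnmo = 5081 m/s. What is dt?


x/Vnmo = 2955/5081 = 0.581578
(x/Vnmo)^2 = 0.338233
t0^2 = 4.950625
sqrt(4.950625 + 0.338233) = 2.299752
dt = 2.299752 - 2.225 = 0.074752

0.074752


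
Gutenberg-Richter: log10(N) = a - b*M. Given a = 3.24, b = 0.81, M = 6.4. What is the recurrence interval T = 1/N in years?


log10(N) = 3.24 - 0.81*6.4 = -1.944
N = 10^-1.944 = 0.011376
T = 1/N = 1/0.011376 = 87.9023 years

87.9023


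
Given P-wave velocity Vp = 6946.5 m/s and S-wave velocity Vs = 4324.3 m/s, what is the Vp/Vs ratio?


Vp/Vs = 6946.5 / 4324.3
= 1.6064

1.6064


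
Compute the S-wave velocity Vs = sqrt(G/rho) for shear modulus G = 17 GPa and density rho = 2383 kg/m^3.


Convert G to Pa: G = 17e9 Pa
Compute G/rho = 17e9 / 2383 = 7133864.8762
Vs = sqrt(7133864.8762) = 2670.93 m/s

2670.93


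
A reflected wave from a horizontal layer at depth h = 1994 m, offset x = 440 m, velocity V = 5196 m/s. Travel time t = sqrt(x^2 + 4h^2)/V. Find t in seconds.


x^2 + 4h^2 = 440^2 + 4*1994^2 = 193600 + 15904144 = 16097744
sqrt(16097744) = 4012.1994
t = 4012.1994 / 5196 = 0.7722 s

0.7722


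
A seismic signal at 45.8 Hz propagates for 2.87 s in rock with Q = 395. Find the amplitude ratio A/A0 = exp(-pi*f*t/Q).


pi*f*t/Q = pi*45.8*2.87/395 = 1.045443
A/A0 = exp(-1.045443) = 0.351536

0.351536


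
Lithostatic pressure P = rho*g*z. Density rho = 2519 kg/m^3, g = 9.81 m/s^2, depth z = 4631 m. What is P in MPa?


P = rho * g * z / 1e6
= 2519 * 9.81 * 4631 / 1e6
= 114438447.09 / 1e6
= 114.4384 MPa

114.4384


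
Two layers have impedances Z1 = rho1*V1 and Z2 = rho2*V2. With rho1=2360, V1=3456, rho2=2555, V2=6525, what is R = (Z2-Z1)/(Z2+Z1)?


Z1 = 2360 * 3456 = 8156160
Z2 = 2555 * 6525 = 16671375
R = (16671375 - 8156160) / (16671375 + 8156160) = 8515215 / 24827535 = 0.343

0.343


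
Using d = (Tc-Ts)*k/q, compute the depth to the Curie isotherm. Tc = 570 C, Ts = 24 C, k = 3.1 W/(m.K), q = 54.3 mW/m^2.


T_Curie - T_surf = 570 - 24 = 546 C
Convert q to W/m^2: 54.3 mW/m^2 = 0.0543 W/m^2
d = 546 * 3.1 / 0.0543 = 31171.27 m

31171.27


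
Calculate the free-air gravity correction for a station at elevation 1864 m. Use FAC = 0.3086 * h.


FAC = 0.3086 * h
= 0.3086 * 1864
= 575.2304 mGal

575.2304


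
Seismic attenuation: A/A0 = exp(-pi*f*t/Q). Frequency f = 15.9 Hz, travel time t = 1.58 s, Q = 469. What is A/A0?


pi*f*t/Q = pi*15.9*1.58/469 = 0.16828
A/A0 = exp(-0.16828) = 0.845118

0.845118


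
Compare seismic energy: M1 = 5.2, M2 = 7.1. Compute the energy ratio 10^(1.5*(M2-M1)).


M2 - M1 = 7.1 - 5.2 = 1.9
1.5 * 1.9 = 2.85
ratio = 10^2.85 = 707.95

707.95


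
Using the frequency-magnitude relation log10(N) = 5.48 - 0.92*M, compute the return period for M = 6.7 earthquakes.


log10(N) = 5.48 - 0.92*6.7 = -0.684
N = 10^-0.684 = 0.207014
T = 1/N = 1/0.207014 = 4.8306 years

4.8306


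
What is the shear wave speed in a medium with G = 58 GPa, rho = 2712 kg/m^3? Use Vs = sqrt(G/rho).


Convert G to Pa: G = 58e9 Pa
Compute G/rho = 58e9 / 2712 = 21386430.6785
Vs = sqrt(21386430.6785) = 4624.55 m/s

4624.55


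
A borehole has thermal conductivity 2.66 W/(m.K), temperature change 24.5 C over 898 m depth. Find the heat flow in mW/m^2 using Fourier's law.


q = k * dT / dz * 1000
= 2.66 * 24.5 / 898 * 1000
= 0.072572 * 1000
= 72.5724 mW/m^2

72.5724


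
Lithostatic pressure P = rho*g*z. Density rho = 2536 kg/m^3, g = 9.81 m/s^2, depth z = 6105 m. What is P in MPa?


P = rho * g * z / 1e6
= 2536 * 9.81 * 6105 / 1e6
= 151881166.8 / 1e6
= 151.8812 MPa

151.8812


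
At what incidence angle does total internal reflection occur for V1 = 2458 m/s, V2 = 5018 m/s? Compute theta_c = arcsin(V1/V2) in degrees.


V1/V2 = 2458/5018 = 0.489837
theta_c = arcsin(0.489837) = 29.3298 degrees

29.3298


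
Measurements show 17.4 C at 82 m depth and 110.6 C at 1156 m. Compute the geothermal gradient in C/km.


dT = 110.6 - 17.4 = 93.2 C
dz = 1156 - 82 = 1074 m
gradient = dT/dz * 1000 = 93.2/1074 * 1000 = 86.7784 C/km

86.7784


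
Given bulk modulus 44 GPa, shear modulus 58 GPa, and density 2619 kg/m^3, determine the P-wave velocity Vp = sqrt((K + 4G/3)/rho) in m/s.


First compute the effective modulus:
K + 4G/3 = 44e9 + 4*58e9/3 = 121333333333.33 Pa
Then divide by density:
121333333333.33 / 2619 = 46328115.0566 Pa/(kg/m^3)
Take the square root:
Vp = sqrt(46328115.0566) = 6806.48 m/s

6806.48


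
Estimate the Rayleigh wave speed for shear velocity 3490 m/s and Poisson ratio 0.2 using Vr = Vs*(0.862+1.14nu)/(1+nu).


Numerator factor = 0.862 + 1.14*0.2 = 1.09
Denominator = 1 + 0.2 = 1.2
Vr = 3490 * 1.09 / 1.2 = 3170.08 m/s

3170.08


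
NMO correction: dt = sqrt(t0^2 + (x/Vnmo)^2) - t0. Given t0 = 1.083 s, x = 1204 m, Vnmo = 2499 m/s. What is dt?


x/Vnmo = 1204/2499 = 0.481793
(x/Vnmo)^2 = 0.232124
t0^2 = 1.172889
sqrt(1.172889 + 0.232124) = 1.185333
dt = 1.185333 - 1.083 = 0.102333

0.102333


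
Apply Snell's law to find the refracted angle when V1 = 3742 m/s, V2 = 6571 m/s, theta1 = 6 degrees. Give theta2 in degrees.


sin(theta1) = sin(6 deg) = 0.104528
sin(theta2) = V2/V1 * sin(theta1) = 6571/3742 * 0.104528 = 0.183553
theta2 = arcsin(0.183553) = 10.5768 degrees

10.5768


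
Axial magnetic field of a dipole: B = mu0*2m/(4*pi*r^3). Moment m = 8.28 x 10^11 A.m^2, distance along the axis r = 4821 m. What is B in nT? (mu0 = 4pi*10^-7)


m = 8.28 x 10^11 = 828000000000 A.m^2
2m = 1656000000000 A.m^2
r^3 = 4821^3 = 112049879661
B = (4pi*10^-7) * 1656000000000 / (4*pi * 112049879661) * 1e9
= 2080990.973738 / 1408060315114.47 * 1e9
= 1477.9132 nT

1477.9132


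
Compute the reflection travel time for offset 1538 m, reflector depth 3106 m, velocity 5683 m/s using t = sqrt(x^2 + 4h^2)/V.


x^2 + 4h^2 = 1538^2 + 4*3106^2 = 2365444 + 38588944 = 40954388
sqrt(40954388) = 6399.5615
t = 6399.5615 / 5683 = 1.1261 s

1.1261


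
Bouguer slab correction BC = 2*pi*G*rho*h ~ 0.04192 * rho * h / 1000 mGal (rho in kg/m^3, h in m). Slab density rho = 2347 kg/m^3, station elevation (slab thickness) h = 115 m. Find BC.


BC = 0.04192 * rho * h / 1000
= 0.04192 * 2347 * 115 / 1000
= 11.3144 mGal

11.3144


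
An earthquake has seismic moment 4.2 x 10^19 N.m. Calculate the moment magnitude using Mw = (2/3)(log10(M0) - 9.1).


log10(M0) = log10(4.2 x 10^19) = 19.6232
Mw = 2/3 * (19.6232 - 9.1)
= 2/3 * 10.5232
= 7.02

7.02


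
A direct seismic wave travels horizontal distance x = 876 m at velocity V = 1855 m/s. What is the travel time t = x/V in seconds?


t = x / V
= 876 / 1855
= 0.4722 s

0.4722


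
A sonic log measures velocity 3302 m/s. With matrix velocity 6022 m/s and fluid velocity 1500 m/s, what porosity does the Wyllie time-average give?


1/V - 1/Vm = 1/3302 - 1/6022 = 0.00013679
1/Vf - 1/Vm = 1/1500 - 1/6022 = 0.00050061
phi = 0.00013679 / 0.00050061 = 0.2732

0.2732


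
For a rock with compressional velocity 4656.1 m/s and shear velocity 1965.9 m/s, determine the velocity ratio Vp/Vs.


Vp/Vs = 4656.1 / 1965.9
= 2.3684

2.3684


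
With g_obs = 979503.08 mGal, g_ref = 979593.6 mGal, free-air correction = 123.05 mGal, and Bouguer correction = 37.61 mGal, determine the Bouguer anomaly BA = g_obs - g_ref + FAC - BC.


BA = g_obs - g_ref + FAC - BC
= 979503.08 - 979593.6 + 123.05 - 37.61
= -5.08 mGal

-5.08


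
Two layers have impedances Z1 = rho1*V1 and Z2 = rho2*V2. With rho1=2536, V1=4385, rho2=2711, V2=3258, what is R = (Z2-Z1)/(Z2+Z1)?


Z1 = 2536 * 4385 = 11120360
Z2 = 2711 * 3258 = 8832438
R = (8832438 - 11120360) / (8832438 + 11120360) = -2287922 / 19952798 = -0.1147

-0.1147


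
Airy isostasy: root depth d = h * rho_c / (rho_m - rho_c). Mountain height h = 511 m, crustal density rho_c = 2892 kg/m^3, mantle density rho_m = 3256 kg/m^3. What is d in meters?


rho_m - rho_c = 3256 - 2892 = 364
d = 511 * 2892 / 364
= 1477812 / 364
= 4059.92 m

4059.92


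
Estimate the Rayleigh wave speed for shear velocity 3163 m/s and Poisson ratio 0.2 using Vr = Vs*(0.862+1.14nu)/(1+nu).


Numerator factor = 0.862 + 1.14*0.2 = 1.09
Denominator = 1 + 0.2 = 1.2
Vr = 3163 * 1.09 / 1.2 = 2873.06 m/s

2873.06


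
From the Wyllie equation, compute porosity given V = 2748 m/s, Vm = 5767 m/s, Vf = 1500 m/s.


1/V - 1/Vm = 1/2748 - 1/5767 = 0.0001905
1/Vf - 1/Vm = 1/1500 - 1/5767 = 0.00049327
phi = 0.0001905 / 0.00049327 = 0.3862

0.3862


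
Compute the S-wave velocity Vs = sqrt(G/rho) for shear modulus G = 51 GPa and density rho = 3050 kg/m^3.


Convert G to Pa: G = 51e9 Pa
Compute G/rho = 51e9 / 3050 = 16721311.4754
Vs = sqrt(16721311.4754) = 4089.17 m/s

4089.17


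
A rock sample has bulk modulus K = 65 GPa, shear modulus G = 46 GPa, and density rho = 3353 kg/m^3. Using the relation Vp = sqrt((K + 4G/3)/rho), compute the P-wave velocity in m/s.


First compute the effective modulus:
K + 4G/3 = 65e9 + 4*46e9/3 = 126333333333.33 Pa
Then divide by density:
126333333333.33 / 3353 = 37677701.5608 Pa/(kg/m^3)
Take the square root:
Vp = sqrt(37677701.5608) = 6138.22 m/s

6138.22


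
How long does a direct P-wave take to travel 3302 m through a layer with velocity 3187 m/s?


t = x / V
= 3302 / 3187
= 1.0361 s

1.0361


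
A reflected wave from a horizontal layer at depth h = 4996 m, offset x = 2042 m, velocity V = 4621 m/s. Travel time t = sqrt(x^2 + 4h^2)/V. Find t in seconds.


x^2 + 4h^2 = 2042^2 + 4*4996^2 = 4169764 + 99840064 = 104009828
sqrt(104009828) = 10198.5209
t = 10198.5209 / 4621 = 2.207 s

2.207


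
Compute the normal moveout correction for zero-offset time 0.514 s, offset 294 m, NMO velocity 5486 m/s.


x/Vnmo = 294/5486 = 0.053591
(x/Vnmo)^2 = 0.002872
t0^2 = 0.264196
sqrt(0.264196 + 0.002872) = 0.516786
dt = 0.516786 - 0.514 = 0.002786

0.002786


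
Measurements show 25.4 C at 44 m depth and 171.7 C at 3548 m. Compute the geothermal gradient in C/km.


dT = 171.7 - 25.4 = 146.3 C
dz = 3548 - 44 = 3504 m
gradient = dT/dz * 1000 = 146.3/3504 * 1000 = 41.7523 C/km

41.7523


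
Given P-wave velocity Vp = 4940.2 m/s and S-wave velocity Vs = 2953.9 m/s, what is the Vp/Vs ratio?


Vp/Vs = 4940.2 / 2953.9
= 1.6724

1.6724


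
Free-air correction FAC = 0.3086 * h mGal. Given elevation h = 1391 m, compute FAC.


FAC = 0.3086 * h
= 0.3086 * 1391
= 429.2626 mGal

429.2626


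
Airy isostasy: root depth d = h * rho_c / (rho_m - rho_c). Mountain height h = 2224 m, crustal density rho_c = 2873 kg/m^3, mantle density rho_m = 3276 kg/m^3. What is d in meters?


rho_m - rho_c = 3276 - 2873 = 403
d = 2224 * 2873 / 403
= 6389552 / 403
= 15854.97 m

15854.97


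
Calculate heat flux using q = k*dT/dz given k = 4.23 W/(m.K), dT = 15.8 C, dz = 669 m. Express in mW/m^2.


q = k * dT / dz * 1000
= 4.23 * 15.8 / 669 * 1000
= 0.099901 * 1000
= 99.9013 mW/m^2

99.9013


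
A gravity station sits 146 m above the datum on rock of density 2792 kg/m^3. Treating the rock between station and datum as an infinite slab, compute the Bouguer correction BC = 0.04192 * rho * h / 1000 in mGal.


BC = 0.04192 * rho * h / 1000
= 0.04192 * 2792 * 146 / 1000
= 17.0879 mGal

17.0879


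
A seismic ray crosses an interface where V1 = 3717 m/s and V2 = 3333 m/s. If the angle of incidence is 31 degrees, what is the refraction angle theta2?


sin(theta1) = sin(31 deg) = 0.515038
sin(theta2) = V2/V1 * sin(theta1) = 3333/3717 * 0.515038 = 0.46183
theta2 = arcsin(0.46183) = 27.5053 degrees

27.5053


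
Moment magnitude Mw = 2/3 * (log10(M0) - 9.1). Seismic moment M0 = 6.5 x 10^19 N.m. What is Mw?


log10(M0) = log10(6.5 x 10^19) = 19.8129
Mw = 2/3 * (19.8129 - 9.1)
= 2/3 * 10.7129
= 7.14

7.14


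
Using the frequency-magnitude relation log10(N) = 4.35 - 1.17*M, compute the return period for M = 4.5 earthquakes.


log10(N) = 4.35 - 1.17*4.5 = -0.915
N = 10^-0.915 = 0.121619
T = 1/N = 1/0.121619 = 8.2224 years

8.2224


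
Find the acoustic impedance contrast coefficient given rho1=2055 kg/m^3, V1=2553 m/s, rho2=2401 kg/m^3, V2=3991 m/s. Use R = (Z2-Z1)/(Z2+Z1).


Z1 = 2055 * 2553 = 5246415
Z2 = 2401 * 3991 = 9582391
R = (9582391 - 5246415) / (9582391 + 5246415) = 4335976 / 14828806 = 0.2924

0.2924


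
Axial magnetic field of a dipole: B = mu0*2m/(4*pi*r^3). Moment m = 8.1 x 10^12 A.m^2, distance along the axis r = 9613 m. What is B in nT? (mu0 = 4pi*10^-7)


m = 8.1 x 10^12 = 8100000000000 A.m^2
2m = 16200000000000 A.m^2
r^3 = 9613^3 = 888335109397
B = (4pi*10^-7) * 16200000000000 / (4*pi * 888335109397) * 1e9
= 20357520.395262 / 11163148214430.0 * 1e9
= 1823.6361 nT

1823.6361


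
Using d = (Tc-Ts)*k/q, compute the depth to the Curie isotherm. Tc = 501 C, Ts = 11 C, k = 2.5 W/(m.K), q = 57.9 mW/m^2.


T_Curie - T_surf = 501 - 11 = 490 C
Convert q to W/m^2: 57.9 mW/m^2 = 0.0579 W/m^2
d = 490 * 2.5 / 0.0579 = 21157.17 m

21157.17


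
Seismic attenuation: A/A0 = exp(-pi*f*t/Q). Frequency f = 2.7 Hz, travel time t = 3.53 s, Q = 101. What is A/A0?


pi*f*t/Q = pi*2.7*3.53/101 = 0.296461
A/A0 = exp(-0.296461) = 0.743445

0.743445


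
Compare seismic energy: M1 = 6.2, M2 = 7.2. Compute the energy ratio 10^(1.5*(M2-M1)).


M2 - M1 = 7.2 - 6.2 = 1.0
1.5 * 1.0 = 1.5
ratio = 10^1.5 = 31.62

31.62


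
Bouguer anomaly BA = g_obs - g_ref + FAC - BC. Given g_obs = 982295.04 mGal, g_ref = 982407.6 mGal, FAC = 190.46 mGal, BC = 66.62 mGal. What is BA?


BA = g_obs - g_ref + FAC - BC
= 982295.04 - 982407.6 + 190.46 - 66.62
= 11.28 mGal

11.28


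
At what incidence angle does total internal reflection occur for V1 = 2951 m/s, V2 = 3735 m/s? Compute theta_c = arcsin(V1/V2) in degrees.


V1/V2 = 2951/3735 = 0.790094
theta_c = arcsin(0.790094) = 52.1943 degrees

52.1943


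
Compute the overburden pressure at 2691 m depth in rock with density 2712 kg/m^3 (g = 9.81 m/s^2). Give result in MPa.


P = rho * g * z / 1e6
= 2712 * 9.81 * 2691 / 1e6
= 71593301.52 / 1e6
= 71.5933 MPa

71.5933


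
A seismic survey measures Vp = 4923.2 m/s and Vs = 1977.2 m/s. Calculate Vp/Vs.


Vp/Vs = 4923.2 / 1977.2
= 2.49

2.49


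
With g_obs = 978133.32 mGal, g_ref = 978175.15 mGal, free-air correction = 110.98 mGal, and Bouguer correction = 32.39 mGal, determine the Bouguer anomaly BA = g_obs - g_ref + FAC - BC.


BA = g_obs - g_ref + FAC - BC
= 978133.32 - 978175.15 + 110.98 - 32.39
= 36.76 mGal

36.76


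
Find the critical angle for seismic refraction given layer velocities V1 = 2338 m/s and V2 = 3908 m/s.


V1/V2 = 2338/3908 = 0.59826
theta_c = arcsin(0.59826) = 36.7454 degrees

36.7454


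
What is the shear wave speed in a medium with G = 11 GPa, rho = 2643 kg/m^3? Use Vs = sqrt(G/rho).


Convert G to Pa: G = 11e9 Pa
Compute G/rho = 11e9 / 2643 = 4161937.1926
Vs = sqrt(4161937.1926) = 2040.08 m/s

2040.08


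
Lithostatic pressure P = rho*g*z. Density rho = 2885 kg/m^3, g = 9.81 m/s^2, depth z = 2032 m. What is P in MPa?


P = rho * g * z / 1e6
= 2885 * 9.81 * 2032 / 1e6
= 57509359.2 / 1e6
= 57.5094 MPa

57.5094


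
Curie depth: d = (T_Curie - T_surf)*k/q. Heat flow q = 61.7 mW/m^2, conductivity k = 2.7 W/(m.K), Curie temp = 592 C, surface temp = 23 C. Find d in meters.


T_Curie - T_surf = 592 - 23 = 569 C
Convert q to W/m^2: 61.7 mW/m^2 = 0.0617 W/m^2
d = 569 * 2.7 / 0.0617 = 24899.51 m

24899.51


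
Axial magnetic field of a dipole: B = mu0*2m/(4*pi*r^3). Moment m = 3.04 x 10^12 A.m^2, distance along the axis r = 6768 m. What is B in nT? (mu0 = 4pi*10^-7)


m = 3.04 x 10^12 = 3040000000000 A.m^2
2m = 6080000000000 A.m^2
r^3 = 6768^3 = 310013816832
B = (4pi*10^-7) * 6080000000000 / (4*pi * 310013816832) * 1e9
= 7640353.33353 / 3895748517882.97 * 1e9
= 1961.2029 nT

1961.2029


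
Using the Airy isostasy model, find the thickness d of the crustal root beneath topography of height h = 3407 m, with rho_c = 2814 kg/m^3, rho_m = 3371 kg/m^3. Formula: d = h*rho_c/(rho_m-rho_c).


rho_m - rho_c = 3371 - 2814 = 557
d = 3407 * 2814 / 557
= 9587298 / 557
= 17212.38 m

17212.38


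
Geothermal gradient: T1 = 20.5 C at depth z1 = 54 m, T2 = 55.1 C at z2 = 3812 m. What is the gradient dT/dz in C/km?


dT = 55.1 - 20.5 = 34.6 C
dz = 3812 - 54 = 3758 m
gradient = dT/dz * 1000 = 34.6/3758 * 1000 = 9.207 C/km

9.207


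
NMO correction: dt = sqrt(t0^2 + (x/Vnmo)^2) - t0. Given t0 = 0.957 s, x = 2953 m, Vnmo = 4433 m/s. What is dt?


x/Vnmo = 2953/4433 = 0.66614
(x/Vnmo)^2 = 0.443743
t0^2 = 0.915849
sqrt(0.915849 + 0.443743) = 1.166015
dt = 1.166015 - 0.957 = 0.209015

0.209015


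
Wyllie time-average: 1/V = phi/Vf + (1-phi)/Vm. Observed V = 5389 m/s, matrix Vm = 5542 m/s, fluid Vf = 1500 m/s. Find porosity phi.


1/V - 1/Vm = 1/5389 - 1/5542 = 5.12e-06
1/Vf - 1/Vm = 1/1500 - 1/5542 = 0.00048623
phi = 5.12e-06 / 0.00048623 = 0.0105

0.0105


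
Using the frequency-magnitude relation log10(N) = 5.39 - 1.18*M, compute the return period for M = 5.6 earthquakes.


log10(N) = 5.39 - 1.18*5.6 = -1.218
N = 10^-1.218 = 0.060534
T = 1/N = 1/0.060534 = 16.5196 years

16.5196


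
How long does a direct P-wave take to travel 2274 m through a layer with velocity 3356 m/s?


t = x / V
= 2274 / 3356
= 0.6776 s

0.6776


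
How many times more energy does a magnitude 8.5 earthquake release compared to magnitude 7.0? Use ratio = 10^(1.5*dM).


M2 - M1 = 8.5 - 7.0 = 1.5
1.5 * 1.5 = 2.25
ratio = 10^2.25 = 177.83

177.83


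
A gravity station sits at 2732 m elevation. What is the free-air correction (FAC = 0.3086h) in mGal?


FAC = 0.3086 * h
= 0.3086 * 2732
= 843.0952 mGal

843.0952


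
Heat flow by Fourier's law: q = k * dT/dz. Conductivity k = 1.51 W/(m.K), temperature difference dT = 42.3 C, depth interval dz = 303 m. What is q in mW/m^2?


q = k * dT / dz * 1000
= 1.51 * 42.3 / 303 * 1000
= 0.210802 * 1000
= 210.802 mW/m^2

210.802
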